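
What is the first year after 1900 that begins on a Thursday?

Jan 1 advances by 2 weekdays after a leap year and by 1 after a common year.
1900: Jan 1 is Monday.
1901: Tuesday
1902: Wednesday
1903: Thursday
1903 begins on a Thursday

1903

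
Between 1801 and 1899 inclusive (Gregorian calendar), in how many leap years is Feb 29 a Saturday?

Leap years in 1801–1899: 24 of them.
Feb 29 weekday advances by 5 (mod 7) from one leap year to the next four years later (or differs when a century non-leap intervenes).
Leap-day weekdays: 1804:Wed 1808:Mon 1812:Sat✓ 1816:Thu 1820:Tue 1824:Sun 1828:Fri 1832:Wed 1836:Mon 1840:Sat✓ 1844:Thu 1848:Tue 1852:Sun 1856:Fri 1860:Wed 1864:Mon 1868:Sat✓ 1872:Thu 1876:Tue 1880:Sun 1884:Fri 1888:Wed 1892:Mon 1896:Sat✓
Saturday: 1812, 1840, 1868, 1896 → 4.

4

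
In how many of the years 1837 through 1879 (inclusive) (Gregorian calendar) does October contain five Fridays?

October has 31 days; it has five Fridays when Friday falls among the first (month-length − 28) days — i.e. when October 1 is one of Friday/Thursday/Wednesday.
October 1 by year: 1837:Sun 1838:Mon 1839:Tue 1840:Thu✓ 1841:Fri✓ 1842:Sat 1843:Sun 1844:Tue 1845:Wed✓ 1846:Thu✓ 1847:Fri✓ 1848:Sun 1849:Mon 1850:Tue 1851:Wed✓ …(13 more)… 1865:Sun 1866:Mon 1867:Tue 1868:Thu✓ 1869:Fri✓ 1870:Sat 1871:Sun 1872:Tue 1873:Wed✓ 1874:Thu✓ 1875:Fri✓ 1876:Sun 1877:Mon 1878:Tue 1879:Wed✓
Years with five Fridays: 1840, 1841, 1845, 1846, 1847, 1851, 1852, 1856, 1857, 1858, 1862, 1863, 1868, 1869, 1873, 1874, 1875, 1879 → 18.

18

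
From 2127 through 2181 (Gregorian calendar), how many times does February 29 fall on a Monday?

Leap years in 2127–2181: 14 of them.
Feb 29 weekday advances by 5 (mod 7) from one leap year to the next four years later (or differs when a century non-leap intervenes).
Leap-day weekdays: 2128:Sun 2132:Fri 2136:Wed 2140:Mon✓ 2144:Sat 2148:Thu 2152:Tue 2156:Sun 2160:Fri 2164:Wed 2168:Mon✓ 2172:Sat 2176:Thu 2180:Tue
Monday: 2140, 2168 → 2.

2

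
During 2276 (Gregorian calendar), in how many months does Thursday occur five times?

4

A month of length L has five Thursdays iff its first Thursday is on day ≤ L−28 (so day 1–3 in a 31-day month, 1–2 in a 30-day month, day 1 in a leap February).
Checking each month of 2276: Jan starts Sat (31d); Feb starts Tue (29d); Mar starts Wed (31d) ✓; Apr starts Sat (30d); May starts Mon (31d); Jun starts Thu (30d) ✓; Jul starts Sat (31d); Aug starts Tue (31d) ✓; Sep starts Fri (30d); Oct starts Sun (31d); Nov starts Wed (30d) ✓; Dec starts Fri (31d).
Five-Thursday months: March, June, August, November → 4.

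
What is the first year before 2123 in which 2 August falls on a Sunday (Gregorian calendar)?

2122

From one year to the next, a fixed date's weekday advances by 1, or by 2 when a Feb 29 lies between the two dates.
2123: August 2 is Monday.
2122: Sunday (−1)
2 August falls on a Sunday in 2122.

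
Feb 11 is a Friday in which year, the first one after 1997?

2000

From one year to the next, a fixed date's weekday advances by 1, or by 2 when a Feb 29 lies between the two dates.
1997: February 11 is Tuesday.
1998: Wednesday (+1)
1999: Thursday (+1)
2000: Friday (+1)
Feb 11 falls on a Friday in 2000.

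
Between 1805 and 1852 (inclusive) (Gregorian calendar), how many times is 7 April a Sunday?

8

Track 7 April's weekday year by year (advancing +1, or +2 across a Feb 29):
  1805: Sun ✓  1806: Mon (+1)  1807: Tue (+1)  1808: Thu (+2)  1809: Fri (+1)
  1810: Sat (+1)  1811: Sun (+1) ✓  1812: Tue (+2)  1813: Wed (+1)  1814: Thu (+1)
  1815: Fri (+1)  1816: Sun (+2) ✓  1817: Mon (+1)  1818: Tue (+1)  … (20 more years) …
  1839: Sun (+1) ✓  1840: Tue (+2)  1841: Wed (+1)  1842: Thu (+1)  1843: Fri (+1)
  1844: Sun (+2) ✓  1845: Mon (+1)  1846: Tue (+1)  1847: Wed (+1)  1848: Fri (+2)
  1849: Sat (+1)  1850: Sun (+1) ✓  1851: Mon (+1)  1852: Wed (+2)
Sunday years: 1805, 1811, 1816, 1822, 1833, 1839, 1844, 1850 — 8 in total.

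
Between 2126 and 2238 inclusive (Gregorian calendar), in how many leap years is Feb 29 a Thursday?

3

Leap years in 2126–2238: 27 of them.
Feb 29 weekday advances by 5 (mod 7) from one leap year to the next four years later (or differs when a century non-leap intervenes).
Leap-day weekdays: 2128:Sun 2132:Fri 2136:Wed 2140:Mon 2144:Sat 2148:Thu✓ 2152:Tue 2156:Sun 2160:Fri 2164:Wed 2168:Mon 2172:Sat 2176:Thu✓ 2180:Tue 2184:Sun 2188:Fri 2192:Wed 2196:Mon 2204:Wed 2208:Mon 2212:Sat 2216:Thu✓ 2220:Tue 2224:Sun 2228:Fri 2232:Wed 2236:Mon
Thursday: 2148, 2176, 2216 → 3.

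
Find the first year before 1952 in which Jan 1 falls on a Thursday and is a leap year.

Jan 1 advances by 2 weekdays after a leap year and by 1 after a common year.
1952: Jan 1 is Tuesday (leap).
1951: Monday
1950: Sunday
1949: Saturday
1948: Thursday (leap)
1948 begins on a Thursday and is a leap year.

1948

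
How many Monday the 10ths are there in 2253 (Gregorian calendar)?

2

Check the 10th of each month of 2253: Jan 10: Mon, Feb 10: Thu, Mar 10: Thu, Apr 10: Sun, May 10: Tue, Jun 10: Fri, Jul 10: Sun, Aug 10: Wed, Sep 10: Sat, Oct 10: Mon, Nov 10: Thu, Dec 10: Sat.
Monday occurs in January, October — 2 months.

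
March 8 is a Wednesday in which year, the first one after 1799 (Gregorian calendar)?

1809

From one year to the next, a fixed date's weekday advances by 1, or by 2 when a Feb 29 lies between the two dates.
1799: March 8 is Friday.
1800: Saturday (+1)
1801: Sunday (+1)
1802: Monday (+1)
1803: Tuesday (+1)
1804: Thursday (+2)
1805: Friday (+1)
1806: Saturday (+1)
1807: Sunday (+1)
1808: Tuesday (+2)
1809: Wednesday (+1)
March 8 falls on a Wednesday in 1809.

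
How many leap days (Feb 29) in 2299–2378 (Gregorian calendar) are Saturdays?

Leap years in 2299–2378: 19 of them.
Feb 29 weekday advances by 5 (mod 7) from one leap year to the next four years later (or differs when a century non-leap intervenes).
Leap-day weekdays: 2304:Mon 2308:Sat✓ 2312:Thu 2316:Tue 2320:Sun 2324:Fri 2328:Wed 2332:Mon 2336:Sat✓ 2340:Thu 2344:Tue 2348:Sun 2352:Fri 2356:Wed 2360:Mon 2364:Sat✓ 2368:Thu 2372:Tue 2376:Sun
Saturday: 2308, 2336, 2364 → 3.

3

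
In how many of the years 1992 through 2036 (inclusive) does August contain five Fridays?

19

August has 31 days; it has five Fridays when Friday falls among the first (month-length − 28) days — i.e. when August 1 is one of Friday/Thursday/Wednesday.
August 1 by year: 1992:Sat 1993:Sun 1994:Mon 1995:Tue 1996:Thu✓ 1997:Fri✓ 1998:Sat 1999:Sun 2000:Tue 2001:Wed✓ 2002:Thu✓ 2003:Fri✓ 2004:Sun 2005:Mon 2006:Tue …(15 more)… 2022:Mon 2023:Tue 2024:Thu✓ 2025:Fri✓ 2026:Sat 2027:Sun 2028:Tue 2029:Wed✓ 2030:Thu✓ 2031:Fri✓ 2032:Sun 2033:Mon 2034:Tue 2035:Wed✓ 2036:Fri✓
Years with five Fridays: 1996, 1997, 2001, 2002, 2003, 2007, 2008, 2012, 2013, 2014, 2018, 2019, 2024, 2025, 2029, 2030, 2031, 2035, 2036 → 19.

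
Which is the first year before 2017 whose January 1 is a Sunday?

2012

Jan 1 advances by 2 weekdays after a leap year and by 1 after a common year.
2017: Jan 1 is Sunday.
2016: Friday (leap)
2015: Thursday
2014: Wednesday
2013: Tuesday
2012: Sunday (leap)
2012 begins on a Sunday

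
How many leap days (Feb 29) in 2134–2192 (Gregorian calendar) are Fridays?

2

Leap years in 2134–2192: 15 of them.
Feb 29 weekday advances by 5 (mod 7) from one leap year to the next four years later (or differs when a century non-leap intervenes).
Leap-day weekdays: 2136:Wed 2140:Mon 2144:Sat 2148:Thu 2152:Tue 2156:Sun 2160:Fri✓ 2164:Wed 2168:Mon 2172:Sat 2176:Thu 2180:Tue 2184:Sun 2188:Fri✓ 2192:Wed
Friday: 2160, 2188 → 2.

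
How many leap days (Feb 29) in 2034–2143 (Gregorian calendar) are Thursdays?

3

Leap years in 2034–2143: 26 of them.
Feb 29 weekday advances by 5 (mod 7) from one leap year to the next four years later (or differs when a century non-leap intervenes).
Leap-day weekdays: 2036:Fri 2040:Wed 2044:Mon 2048:Sat 2052:Thu✓ 2056:Tue 2060:Sun 2064:Fri 2068:Wed 2072:Mon 2076:Sat 2080:Thu✓ 2084:Tue 2088:Sun 2092:Fri 2096:Wed 2104:Fri 2108:Wed 2112:Mon 2116:Sat 2120:Thu✓ 2124:Tue 2128:Sun 2132:Fri 2136:Wed 2140:Mon
Thursday: 2052, 2080, 2120 → 3.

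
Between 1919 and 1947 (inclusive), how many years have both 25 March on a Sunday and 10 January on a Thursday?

Check each year's weekday for 25 March and 10 January:
  1919: Tue/Fri  1920: Thu/Sat  1921: Fri/Mon  1922: Sat/Tue  1923: Sun/Wed  1924: Tue/Thu  1925: Wed/Sat  1926: Thu/Sun  1927: Fri/Mon  1928: Sun/Tue  1929: Mon/Thu  1930: Tue/Fri  1931: Wed/Sat  1932: Fri/Sun  1933: Sat/Tue  1934: Sun/Wed  1935: Mon/Thu  1936: Wed/Fri  1937: Thu/Sun  1938: Fri/Mon  1939: Sat/Tue  1940: Mon/Wed  1941: Tue/Fri  1942: Wed/Sat  1943: Thu/Sun  1944: Sat/Mon  1945: Sun/Wed  1946: Mon/Thu  1947: Tue/Fri
Both conditions hold in: no year — 0.

0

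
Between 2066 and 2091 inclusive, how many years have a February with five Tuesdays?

1

February has 28 days (29 in leap years); it has five Tuesdays when Tuesday falls among the first (month-length − 28) days — i.e. when February 1 is Tuesday in a leap year (never in a common year).
February 1 by year: 2066:Mon 2067:Tue 2068:Wed 2069:Fri 2070:Sat 2071:Sun 2072:Mon 2073:Wed 2074:Thu 2075:Fri 2076:Sat 2077:Mon 2078:Tue 2079:Wed 2080:Thu 2081:Sat 2082:Sun 2083:Mon 2084:Tue✓ 2085:Thu 2086:Fri 2087:Sat 2088:Sun 2089:Tue 2090:Wed 2091:Thu
Years with five Tuesdays: 2084 → 1.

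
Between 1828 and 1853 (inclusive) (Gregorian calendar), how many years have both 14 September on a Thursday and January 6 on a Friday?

Check each year's weekday for 14 September and January 6:
  1828: Sun/Sun  1829: Mon/Tue  1830: Tue/Wed  1831: Wed/Thu  1832: Fri/Fri  1833: Sat/Sun  1834: Sun/Mon  1835: Mon/Tue  1836: Wed/Wed  1837: Thu/Fri ✓  1838: Fri/Sat  1839: Sat/Sun  1840: Mon/Mon  1841: Tue/Wed  1842: Wed/Thu  1843: Thu/Fri ✓  1844: Sat/Sat  1845: Sun/Mon  1846: Mon/Tue  1847: Tue/Wed  1848: Thu/Thu  1849: Fri/Sat  1850: Sat/Sun  1851: Sun/Mon  1852: Tue/Tue  1853: Wed/Thu
Both conditions hold in: 1837, 1843 — 2.

2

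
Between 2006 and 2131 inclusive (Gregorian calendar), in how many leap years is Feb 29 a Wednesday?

5

Leap years in 2006–2131: 30 of them.
Feb 29 weekday advances by 5 (mod 7) from one leap year to the next four years later (or differs when a century non-leap intervenes).
Leap-day weekdays: 2008:Fri 2012:Wed✓ 2016:Mon 2020:Sat 2024:Thu 2028:Tue 2032:Sun 2036:Fri 2040:Wed✓ 2044:Mon 2048:Sat 2052:Thu 2056:Tue …(4 more)… 2076:Sat 2080:Thu 2084:Tue 2088:Sun 2092:Fri 2096:Wed✓ 2104:Fri 2108:Wed✓ 2112:Mon 2116:Sat 2120:Thu 2124:Tue 2128:Sun
Wednesday: 2012, 2040, 2068, 2096, 2108 → 5.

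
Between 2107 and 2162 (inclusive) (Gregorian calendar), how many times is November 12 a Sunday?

8

Track November 12's weekday year by year (advancing +1, or +2 across a Feb 29):
  2107: Sat  2108: Mon (+2)  2109: Tue (+1)  2110: Wed (+1)  2111: Thu (+1)
  2112: Sat (+2)  2113: Sun (+1) ✓  2114: Mon (+1)  2115: Tue (+1)  2116: Thu (+2)
  2117: Fri (+1)  2118: Sat (+1)  2119: Sun (+1) ✓  2120: Tue (+2)  … (28 more years) …
  2149: Wed (+1)  2150: Thu (+1)  2151: Fri (+1)  2152: Sun (+2) ✓  2153: Mon (+1)
  2154: Tue (+1)  2155: Wed (+1)  2156: Fri (+2)  2157: Sat (+1)  2158: Sun (+1) ✓
  2159: Mon (+1)  2160: Wed (+2)  2161: Thu (+1)  2162: Fri (+1)
Sunday years: 2113, 2119, 2124, 2130, 2141, 2147, 2152, 2158 — 8 in total.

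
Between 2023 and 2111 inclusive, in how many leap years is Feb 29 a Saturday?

2

Leap years in 2023–2111: 21 of them.
Feb 29 weekday advances by 5 (mod 7) from one leap year to the next four years later (or differs when a century non-leap intervenes).
Leap-day weekdays: 2024:Thu 2028:Tue 2032:Sun 2036:Fri 2040:Wed 2044:Mon 2048:Sat✓ 2052:Thu 2056:Tue 2060:Sun 2064:Fri 2068:Wed 2072:Mon 2076:Sat✓ 2080:Thu 2084:Tue 2088:Sun 2092:Fri 2096:Wed 2104:Fri 2108:Wed
Saturday: 2048, 2076 → 2.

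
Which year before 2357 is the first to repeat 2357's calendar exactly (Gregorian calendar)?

2346

Two years share a calendar iff Jan 1 falls on the same weekday and both are leap or both are common. 2357: Jan 1 is Tuesday, common year.
2356: Jan 1 Sunday, leap
2355: Jan 1 Saturday, common
2354: Jan 1 Friday, common
2353: Jan 1 Thursday, common
2352: Jan 1 Tuesday, leap
2351: Jan 1 Monday, common
2350: Jan 1 Sunday, common
2349: Jan 1 Saturday, common
2348: Jan 1 Thursday, leap
2347: Jan 1 Wednesday, common
2346: Jan 1 Tuesday, common
2346 matches on both conditions.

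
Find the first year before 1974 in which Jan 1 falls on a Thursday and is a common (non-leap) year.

1970

Jan 1 advances by 2 weekdays after a leap year and by 1 after a common year.
1974: Jan 1 is Tuesday.
1973: Monday
1972: Saturday (leap)
1971: Friday
1970: Thursday
1970 begins on a Thursday and is a common year.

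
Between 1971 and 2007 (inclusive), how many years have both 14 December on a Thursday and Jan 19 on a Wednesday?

Check each year's weekday for 14 December and Jan 19:
  1971: Tue/Tue  1972: Thu/Wed ✓  1973: Fri/Fri  1974: Sat/Sat  1975: Sun/Sun  1976: Tue/Mon  1977: Wed/Wed  1978: Thu/Thu  1979: Fri/Fri  1980: Sun/Sat  1981: Mon/Mon  1982: Tue/Tue  1983: Wed/Wed  1984: Fri/Thu  …(9 more)…  1994: Wed/Wed  1995: Thu/Thu  1996: Sat/Fri  1997: Sun/Sun  1998: Mon/Mon  1999: Tue/Tue  2000: Thu/Wed ✓  2001: Fri/Fri  2002: Sat/Sat  2003: Sun/Sun  2004: Tue/Mon  2005: Wed/Wed  2006: Thu/Thu  2007: Fri/Fri
Both conditions hold in: 1972, 2000 — 2.

2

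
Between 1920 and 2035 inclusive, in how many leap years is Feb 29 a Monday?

4

Leap years in 1920–2035: 29 of them.
Feb 29 weekday advances by 5 (mod 7) from one leap year to the next four years later (or differs when a century non-leap intervenes).
Leap-day weekdays: 1920:Sun 1924:Fri 1928:Wed 1932:Mon✓ 1936:Sat 1940:Thu 1944:Tue 1948:Sun 1952:Fri 1956:Wed 1960:Mon✓ 1964:Sat 1968:Thu …(3 more)… 1984:Wed 1988:Mon✓ 1992:Sat 1996:Thu 2000:Tue 2004:Sun 2008:Fri 2012:Wed 2016:Mon✓ 2020:Sat 2024:Thu 2028:Tue 2032:Sun
Monday: 1932, 1960, 1988, 2016 → 4.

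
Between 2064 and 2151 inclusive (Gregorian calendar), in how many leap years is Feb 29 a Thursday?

Leap years in 2064–2151: 21 of them.
Feb 29 weekday advances by 5 (mod 7) from one leap year to the next four years later (or differs when a century non-leap intervenes).
Leap-day weekdays: 2064:Fri 2068:Wed 2072:Mon 2076:Sat 2080:Thu✓ 2084:Tue 2088:Sun 2092:Fri 2096:Wed 2104:Fri 2108:Wed 2112:Mon 2116:Sat 2120:Thu✓ 2124:Tue 2128:Sun 2132:Fri 2136:Wed 2140:Mon 2144:Sat 2148:Thu✓
Thursday: 2080, 2120, 2148 → 3.

3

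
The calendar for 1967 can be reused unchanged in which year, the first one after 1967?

1978

Two years share a calendar iff Jan 1 falls on the same weekday and both are leap or both are common. 1967: Jan 1 is Sunday, common year.
1968: Jan 1 Monday, leap
1969: Jan 1 Wednesday, common
1970: Jan 1 Thursday, common
1971: Jan 1 Friday, common
1972: Jan 1 Saturday, leap
1973: Jan 1 Monday, common
1974: Jan 1 Tuesday, common
1975: Jan 1 Wednesday, common
1976: Jan 1 Thursday, leap
1977: Jan 1 Saturday, common
1978: Jan 1 Sunday, common
1978 matches on both conditions.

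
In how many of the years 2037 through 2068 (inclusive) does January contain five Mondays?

January has 31 days; it has five Mondays when Monday falls among the first (month-length − 28) days — i.e. when January 1 is one of Monday/Sunday/Saturday.
January 1 by year: 2037:Thu 2038:Fri 2039:Sat✓ 2040:Sun✓ 2041:Tue 2042:Wed 2043:Thu 2044:Fri 2045:Sun✓ 2046:Mon✓ 2047:Tue 2048:Wed 2049:Fri 2050:Sat✓ 2051:Sun✓ 2052:Mon✓ 2053:Wed 2054:Thu 2055:Fri 2056:Sat✓ 2057:Mon✓ 2058:Tue 2059:Wed 2060:Thu 2061:Sat✓ 2062:Sun✓ 2063:Mon✓ 2064:Tue 2065:Thu 2066:Fri 2067:Sat✓ 2068:Sun✓
Years with five Mondays: 2039, 2040, 2045, 2046, 2050, 2051, 2052, 2056, 2057, 2061, 2062, 2063, 2067, 2068 → 14.

14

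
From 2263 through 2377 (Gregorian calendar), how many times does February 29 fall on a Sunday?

Leap years in 2263–2377: 28 of them.
Feb 29 weekday advances by 5 (mod 7) from one leap year to the next four years later (or differs when a century non-leap intervenes).
Leap-day weekdays: 2264:Mon 2268:Sat 2272:Thu 2276:Tue 2280:Sun✓ 2284:Fri 2288:Wed 2292:Mon 2296:Sat 2304:Mon 2308:Sat 2312:Thu 2316:Tue 2320:Sun✓ 2324:Fri 2328:Wed 2332:Mon 2336:Sat 2340:Thu 2344:Tue 2348:Sun✓ 2352:Fri 2356:Wed 2360:Mon 2364:Sat 2368:Thu 2372:Tue 2376:Sun✓
Sunday: 2280, 2320, 2348, 2376 → 4.

4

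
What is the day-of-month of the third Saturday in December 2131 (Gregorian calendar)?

15

December 1, 2131 is a Saturday, so the first Saturday is the 1st.
The third Saturday is 1 + 14 = 15.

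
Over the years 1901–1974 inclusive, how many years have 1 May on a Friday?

Track 1 May's weekday year by year (advancing +1, or +2 across a Feb 29):
  1901: Wed  1902: Thu (+1)  1903: Fri (+1) ✓  1904: Sun (+2)  1905: Mon (+1)
  1906: Tue (+1)  1907: Wed (+1)  1908: Fri (+2) ✓  1909: Sat (+1)  1910: Sun (+1)
  1911: Mon (+1)  1912: Wed (+2)  1913: Thu (+1)  1914: Fri (+1) ✓  … (46 more years) …
  1961: Mon (+1)  1962: Tue (+1)  1963: Wed (+1)  1964: Fri (+2) ✓  1965: Sat (+1)
  1966: Sun (+1)  1967: Mon (+1)  1968: Wed (+2)  1969: Thu (+1)  1970: Fri (+1) ✓
  1971: Sat (+1)  1972: Mon (+2)  1973: Tue (+1)  1974: Wed (+1)
Friday years: 1903, 1908, 1914, 1925, 1931, 1936, 1942, 1953, 1959, 1964, 1970 — 11 in total.

11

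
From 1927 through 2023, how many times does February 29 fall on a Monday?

4

Leap years in 1927–2023: 24 of them.
Feb 29 weekday advances by 5 (mod 7) from one leap year to the next four years later (or differs when a century non-leap intervenes).
Leap-day weekdays: 1928:Wed 1932:Mon✓ 1936:Sat 1940:Thu 1944:Tue 1948:Sun 1952:Fri 1956:Wed 1960:Mon✓ 1964:Sat 1968:Thu 1972:Tue 1976:Sun 1980:Fri 1984:Wed 1988:Mon✓ 1992:Sat 1996:Thu 2000:Tue 2004:Sun 2008:Fri 2012:Wed 2016:Mon✓ 2020:Sat
Monday: 1932, 1960, 1988, 2016 → 4.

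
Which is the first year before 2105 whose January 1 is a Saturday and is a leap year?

Jan 1 advances by 2 weekdays after a leap year and by 1 after a common year.
2105: Jan 1 is Thursday.
2104: Tuesday (leap)
2103: Monday
2102: Sunday
2101: Saturday
2100: Friday
2099: Thursday
2098: Wednesday
2097: Tuesday
2096: Sunday (leap)
2095: Saturday
2094: Friday
2093: Thursday
2092: Tuesday (leap)
2091: Monday
2090: Sunday
2089: Saturday
2088: Thursday (leap)
2087: Wednesday
2086: Tuesday
2085: Monday
2084: Saturday (leap)
2084 begins on a Saturday and is a leap year.

2084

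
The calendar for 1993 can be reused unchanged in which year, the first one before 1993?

1982

Two years share a calendar iff Jan 1 falls on the same weekday and both are leap or both are common. 1993: Jan 1 is Friday, common year.
1992: Jan 1 Wednesday, leap
1991: Jan 1 Tuesday, common
1990: Jan 1 Monday, common
1989: Jan 1 Sunday, common
1988: Jan 1 Friday, leap
1987: Jan 1 Thursday, common
1986: Jan 1 Wednesday, common
1985: Jan 1 Tuesday, common
1984: Jan 1 Sunday, leap
1983: Jan 1 Saturday, common
1982: Jan 1 Friday, common
1982 matches on both conditions.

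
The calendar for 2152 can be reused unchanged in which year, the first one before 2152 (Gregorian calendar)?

Two years share a calendar iff Jan 1 falls on the same weekday and both are leap or both are common. 2152: Jan 1 is Saturday, leap year.
2151: Jan 1 Friday, common
2150: Jan 1 Thursday, common
2149: Jan 1 Wednesday, common
2148: Jan 1 Monday, leap
2147: Jan 1 Sunday, common
2146: Jan 1 Saturday, common
2145: Jan 1 Friday, common
2144: Jan 1 Wednesday, leap
2143: Jan 1 Tuesday, common
2142: Jan 1 Monday, common
2141: Jan 1 Sunday, common
2140: Jan 1 Friday, leap
2139: Jan 1 Thursday, common
2138: Jan 1 Wednesday, common
2137: Jan 1 Tuesday, common
2136: Jan 1 Sunday, leap
2135: Jan 1 Saturday, common
2134: Jan 1 Friday, common
2133: Jan 1 Thursday, common
2132: Jan 1 Tuesday, leap
2131: Jan 1 Monday, common
2130: Jan 1 Sunday, common
2129: Jan 1 Saturday, common
2128: Jan 1 Thursday, leap
2127: Jan 1 Wednesday, common
2126: Jan 1 Tuesday, common
2125: Jan 1 Monday, common
2124: Jan 1 Saturday, leap
2124 matches on both conditions.

2124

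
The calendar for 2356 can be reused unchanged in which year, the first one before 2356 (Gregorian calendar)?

2328

Two years share a calendar iff Jan 1 falls on the same weekday and both are leap or both are common. 2356: Jan 1 is Sunday, leap year.
2355: Jan 1 Saturday, common
2354: Jan 1 Friday, common
2353: Jan 1 Thursday, common
2352: Jan 1 Tuesday, leap
2351: Jan 1 Monday, common
2350: Jan 1 Sunday, common
2349: Jan 1 Saturday, common
2348: Jan 1 Thursday, leap
2347: Jan 1 Wednesday, common
2346: Jan 1 Tuesday, common
2345: Jan 1 Monday, common
2344: Jan 1 Saturday, leap
2343: Jan 1 Friday, common
2342: Jan 1 Thursday, common
2341: Jan 1 Wednesday, common
2340: Jan 1 Monday, leap
2339: Jan 1 Sunday, common
2338: Jan 1 Saturday, common
2337: Jan 1 Friday, common
2336: Jan 1 Wednesday, leap
2335: Jan 1 Tuesday, common
2334: Jan 1 Monday, common
2333: Jan 1 Sunday, common
2332: Jan 1 Friday, leap
2331: Jan 1 Thursday, common
2330: Jan 1 Wednesday, common
2329: Jan 1 Tuesday, common
2328: Jan 1 Sunday, leap
2328 matches on both conditions.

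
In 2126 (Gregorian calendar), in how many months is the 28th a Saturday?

Check the 28th of each month of 2126: Jan 28: Mon, Feb 28: Thu, Mar 28: Thu, Apr 28: Sun, May 28: Tue, Jun 28: Fri, Jul 28: Sun, Aug 28: Wed, Sep 28: Sat, Oct 28: Mon, Nov 28: Thu, Dec 28: Sat.
Saturday occurs in September, December — 2 months.

2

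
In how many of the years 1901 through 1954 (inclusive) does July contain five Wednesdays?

24

July has 31 days; it has five Wednesdays when Wednesday falls among the first (month-length − 28) days — i.e. when July 1 is one of Wednesday/Tuesday/Monday.
July 1 by year: 1901:Mon✓ 1902:Tue✓ 1903:Wed✓ 1904:Fri 1905:Sat 1906:Sun 1907:Mon✓ 1908:Wed✓ 1909:Thu 1910:Fri 1911:Sat 1912:Mon✓ 1913:Tue✓ 1914:Wed✓ 1915:Thu …(24 more)… 1940:Mon✓ 1941:Tue✓ 1942:Wed✓ 1943:Thu 1944:Sat 1945:Sun 1946:Mon✓ 1947:Tue✓ 1948:Thu 1949:Fri 1950:Sat 1951:Sun 1952:Tue✓ 1953:Wed✓ 1954:Thu
Years with five Wednesdays: 1901, 1902, 1903, 1907, 1908, 1912, 1913, 1914, 1918, 1919, 1924, 1925, 1929, 1930, 1931, 1935, 1936, 1940, 1941, 1942, 1946, 1947, 1952, 1953 → 24.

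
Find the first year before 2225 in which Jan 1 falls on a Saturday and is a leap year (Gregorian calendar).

Jan 1 advances by 2 weekdays after a leap year and by 1 after a common year.
2225: Jan 1 is Saturday.
2224: Thursday (leap)
2223: Wednesday
2222: Tuesday
2221: Monday
2220: Saturday (leap)
2220 begins on a Saturday and is a leap year.

2220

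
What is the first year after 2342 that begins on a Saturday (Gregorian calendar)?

Jan 1 advances by 2 weekdays after a leap year and by 1 after a common year.
2342: Jan 1 is Thursday.
2343: Friday
2344: Saturday (leap)
2344 begins on a Saturday

2344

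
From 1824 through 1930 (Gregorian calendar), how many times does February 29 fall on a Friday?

4

Leap years in 1824–1930: 26 of them.
Feb 29 weekday advances by 5 (mod 7) from one leap year to the next four years later (or differs when a century non-leap intervenes).
Leap-day weekdays: 1824:Sun 1828:Fri✓ 1832:Wed 1836:Mon 1840:Sat 1844:Thu 1848:Tue 1852:Sun 1856:Fri✓ 1860:Wed 1864:Mon 1868:Sat 1872:Thu 1876:Tue 1880:Sun 1884:Fri✓ 1888:Wed 1892:Mon 1896:Sat 1904:Mon 1908:Sat 1912:Thu 1916:Tue 1920:Sun 1924:Fri✓ 1928:Wed
Friday: 1828, 1856, 1884, 1924 → 4.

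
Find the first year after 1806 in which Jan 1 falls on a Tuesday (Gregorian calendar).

Jan 1 advances by 2 weekdays after a leap year and by 1 after a common year.
1806: Jan 1 is Wednesday.
1807: Thursday
1808: Friday (leap)
1809: Sunday
1810: Monday
1811: Tuesday
1811 begins on a Tuesday

1811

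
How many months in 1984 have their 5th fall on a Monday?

2

Check the 5th of each month of 1984: Jan 5: Thu, Feb 5: Sun, Mar 5: Mon, Apr 5: Thu, May 5: Sat, Jun 5: Tue, Jul 5: Thu, Aug 5: Sun, Sep 5: Wed, Oct 5: Fri, Nov 5: Mon, Dec 5: Wed.
Monday occurs in March, November — 2 months.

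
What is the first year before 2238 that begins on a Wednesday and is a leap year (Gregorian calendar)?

2212

Jan 1 advances by 2 weekdays after a leap year and by 1 after a common year.
2238: Jan 1 is Monday.
2237: Sunday
2236: Friday (leap)
2235: Thursday
2234: Wednesday
2233: Tuesday
2232: Sunday (leap)
2231: Saturday
2230: Friday
2229: Thursday
2228: Tuesday (leap)
2227: Monday
2226: Sunday
2225: Saturday
2224: Thursday (leap)
2223: Wednesday
2222: Tuesday
2221: Monday
2220: Saturday (leap)
2219: Friday
2218: Thursday
2217: Wednesday
2216: Monday (leap)
2215: Sunday
2214: Saturday
2213: Friday
2212: Wednesday (leap)
2212 begins on a Wednesday and is a leap year.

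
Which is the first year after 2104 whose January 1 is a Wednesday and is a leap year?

Jan 1 advances by 2 weekdays after a leap year and by 1 after a common year.
2104: Jan 1 is Tuesday (leap).
2105: Thursday
2106: Friday
2107: Saturday
2108: Sunday (leap)
2109: Tuesday
2110: Wednesday
2111: Thursday
2112: Friday (leap)
2113: Sunday
2114: Monday
2115: Tuesday
2116: Wednesday (leap)
2116 begins on a Wednesday and is a leap year.

2116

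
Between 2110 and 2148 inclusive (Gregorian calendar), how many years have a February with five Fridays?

1

February has 28 days (29 in leap years); it has five Fridays when Friday falls among the first (month-length − 28) days — i.e. when February 1 is Friday in a leap year (never in a common year).
February 1 by year: 2110:Sat 2111:Sun 2112:Mon 2113:Wed 2114:Thu 2115:Fri 2116:Sat 2117:Mon 2118:Tue 2119:Wed 2120:Thu 2121:Sat 2122:Sun 2123:Mon 2124:Tue …(9 more)… 2134:Mon 2135:Tue 2136:Wed 2137:Fri 2138:Sat 2139:Sun 2140:Mon 2141:Wed 2142:Thu 2143:Fri 2144:Sat 2145:Mon 2146:Tue 2147:Wed 2148:Thu
Years with five Fridays: 2132 → 1.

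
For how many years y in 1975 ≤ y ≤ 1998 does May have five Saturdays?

May has 31 days; it has five Saturdays when Saturday falls among the first (month-length − 28) days — i.e. when May 1 is one of Saturday/Friday/Thursday.
May 1 by year: 1975:Thu✓ 1976:Sat✓ 1977:Sun 1978:Mon 1979:Tue 1980:Thu✓ 1981:Fri✓ 1982:Sat✓ 1983:Sun 1984:Tue 1985:Wed 1986:Thu✓ 1987:Fri✓ 1988:Sun 1989:Mon 1990:Tue 1991:Wed 1992:Fri✓ 1993:Sat✓ 1994:Sun 1995:Mon 1996:Wed 1997:Thu✓ 1998:Fri✓
Years with five Saturdays: 1975, 1976, 1980, 1981, 1982, 1986, 1987, 1992, 1993, 1997, 1998 → 11.

11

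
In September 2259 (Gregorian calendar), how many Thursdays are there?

5

September 2259 has 30 days and begins on Thursday.
The first Thursday is September 1.
Thursdays fall on 1, 8, 15, 22, 29 — that's 5.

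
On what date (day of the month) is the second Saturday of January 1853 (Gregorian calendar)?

January 1, 1853 is a Saturday, so the first Saturday is the 1st.
The second Saturday is 1 + 7 = 8.

8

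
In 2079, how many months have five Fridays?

4

A month of length L has five Fridays iff its first Friday is on day ≤ L−28 (so day 1–3 in a 31-day month, 1–2 in a 30-day month, day 1 in a leap February).
Checking each month of 2079: Jan starts Sun (31d); Feb starts Wed (28d); Mar starts Wed (31d) ✓; Apr starts Sat (30d); May starts Mon (31d); Jun starts Thu (30d) ✓; Jul starts Sat (31d); Aug starts Tue (31d); Sep starts Fri (30d) ✓; Oct starts Sun (31d); Nov starts Wed (30d); Dec starts Fri (31d) ✓.
Five-Friday months: March, June, September, December → 4.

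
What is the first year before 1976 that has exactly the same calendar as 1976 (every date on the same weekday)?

1948

Two years share a calendar iff Jan 1 falls on the same weekday and both are leap or both are common. 1976: Jan 1 is Thursday, leap year.
1975: Jan 1 Wednesday, common
1974: Jan 1 Tuesday, common
1973: Jan 1 Monday, common
1972: Jan 1 Saturday, leap
1971: Jan 1 Friday, common
1970: Jan 1 Thursday, common
1969: Jan 1 Wednesday, common
1968: Jan 1 Monday, leap
1967: Jan 1 Sunday, common
1966: Jan 1 Saturday, common
1965: Jan 1 Friday, common
1964: Jan 1 Wednesday, leap
1963: Jan 1 Tuesday, common
1962: Jan 1 Monday, common
1961: Jan 1 Sunday, common
1960: Jan 1 Friday, leap
1959: Jan 1 Thursday, common
1958: Jan 1 Wednesday, common
1957: Jan 1 Tuesday, common
1956: Jan 1 Sunday, leap
1955: Jan 1 Saturday, common
1954: Jan 1 Friday, common
1953: Jan 1 Thursday, common
1952: Jan 1 Tuesday, leap
1951: Jan 1 Monday, common
1950: Jan 1 Sunday, common
1949: Jan 1 Saturday, common
1948: Jan 1 Thursday, leap
1948 matches on both conditions.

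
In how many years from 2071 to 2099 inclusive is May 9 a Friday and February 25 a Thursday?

Check each year's weekday for May 9 and February 25:
  2071: Sat/Wed  2072: Mon/Thu  2073: Tue/Sat  2074: Wed/Sun  2075: Thu/Mon  2076: Sat/Tue  2077: Sun/Thu  2078: Mon/Fri  2079: Tue/Sat  2080: Thu/Sun  2081: Fri/Tue  2082: Sat/Wed  2083: Sun/Thu  2084: Tue/Fri  2085: Wed/Sun  2086: Thu/Mon  2087: Fri/Tue  2088: Sun/Wed  2089: Mon/Fri  2090: Tue/Sat  2091: Wed/Sun  2092: Fri/Mon  2093: Sat/Wed  2094: Sun/Thu  2095: Mon/Fri  2096: Wed/Sat  2097: Thu/Mon  2098: Fri/Tue  2099: Sat/Wed
Both conditions hold in: no year — 0.

0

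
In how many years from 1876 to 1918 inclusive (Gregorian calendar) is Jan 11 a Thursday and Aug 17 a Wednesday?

Check each year's weekday for Jan 11 and Aug 17:
  1876: Tue/Thu  1877: Thu/Fri  1878: Fri/Sat  1879: Sat/Sun  1880: Sun/Tue  1881: Tue/Wed  1882: Wed/Thu  1883: Thu/Fri  1884: Fri/Sun  1885: Sun/Mon  1886: Mon/Tue  1887: Tue/Wed  1888: Wed/Fri  1889: Fri/Sat  …(15 more)…  1905: Wed/Thu  1906: Thu/Fri  1907: Fri/Sat  1908: Sat/Mon  1909: Mon/Tue  1910: Tue/Wed  1911: Wed/Thu  1912: Thu/Sat  1913: Sat/Sun  1914: Sun/Mon  1915: Mon/Tue  1916: Tue/Thu  1917: Thu/Fri  1918: Fri/Sat
Both conditions hold in: no year — 0.

0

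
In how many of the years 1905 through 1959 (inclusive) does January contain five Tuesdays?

January has 31 days; it has five Tuesdays when Tuesday falls among the first (month-length − 28) days — i.e. when January 1 is one of Tuesday/Monday/Sunday.
January 1 by year: 1905:Sun✓ 1906:Mon✓ 1907:Tue✓ 1908:Wed 1909:Fri 1910:Sat 1911:Sun✓ 1912:Mon✓ 1913:Wed 1914:Thu 1915:Fri 1916:Sat 1917:Mon✓ 1918:Tue✓ 1919:Wed …(25 more)… 1945:Mon✓ 1946:Tue✓ 1947:Wed 1948:Thu 1949:Sat 1950:Sun✓ 1951:Mon✓ 1952:Tue✓ 1953:Thu 1954:Fri 1955:Sat 1956:Sun✓ 1957:Tue✓ 1958:Wed 1959:Thu
Years with five Tuesdays: 1905, 1906, 1907, 1911, 1912, 1917, 1918, 1922, 1923, 1924, 1928, 1929, 1933, 1934, 1935, 1939, 1940, 1945, 1946, 1950, 1951, 1952, 1956, 1957 → 24.

24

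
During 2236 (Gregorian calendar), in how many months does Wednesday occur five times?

A month of length L has five Wednesdays iff its first Wednesday is on day ≤ L−28 (so day 1–3 in a 31-day month, 1–2 in a 30-day month, day 1 in a leap February).
Checking each month of 2236: Jan starts Fri (31d); Feb starts Mon (29d); Mar starts Tue (31d) ✓; Apr starts Fri (30d); May starts Sun (31d); Jun starts Wed (30d) ✓; Jul starts Fri (31d); Aug starts Mon (31d) ✓; Sep starts Thu (30d); Oct starts Sat (31d); Nov starts Tue (30d) ✓; Dec starts Thu (31d).
Five-Wednesday months: March, June, August, November → 4.

4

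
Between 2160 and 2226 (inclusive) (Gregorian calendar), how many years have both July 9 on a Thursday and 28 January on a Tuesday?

Check each year's weekday for July 9 and 28 January:
  2160: Wed/Mon  2161: Thu/Wed  2162: Fri/Thu  2163: Sat/Fri  2164: Mon/Sat  2165: Tue/Mon  2166: Wed/Tue  2167: Thu/Wed  2168: Sat/Thu  2169: Sun/Sat  2170: Mon/Sun  2171: Tue/Mon  2172: Thu/Tue ✓  2173: Fri/Thu  …(39 more)…  2213: Fri/Thu  2214: Sat/Fri  2215: Sun/Sat  2216: Tue/Sun  2217: Wed/Tue  2218: Thu/Wed  2219: Fri/Thu  2220: Sun/Fri  2221: Mon/Sun  2222: Tue/Mon  2223: Wed/Tue  2224: Fri/Wed  2225: Sat/Fri  2226: Sun/Sat
Both conditions hold in: 2172, 2212 — 2.

2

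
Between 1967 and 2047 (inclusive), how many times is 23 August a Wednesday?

12

Track 23 August's weekday year by year (advancing +1, or +2 across a Feb 29):
  1967: Wed ✓  1968: Fri (+2)  1969: Sat (+1)  1970: Sun (+1)  1971: Mon (+1)
  1972: Wed (+2) ✓  1973: Thu (+1)  1974: Fri (+1)  1975: Sat (+1)  1976: Mon (+2)
  1977: Tue (+1)  1978: Wed (+1) ✓  1979: Thu (+1)  1980: Sat (+2)  … (53 more years) …
  2034: Wed (+1) ✓  2035: Thu (+1)  2036: Sat (+2)  2037: Sun (+1)  2038: Mon (+1)
  2039: Tue (+1)  2040: Thu (+2)  2041: Fri (+1)  2042: Sat (+1)  2043: Sun (+1)
  2044: Tue (+2)  2045: Wed (+1) ✓  2046: Thu (+1)  2047: Fri (+1)
Wednesday years: 1967, 1972, 1978, 1989, 1995, 2000, 2006, 2017, 2023, 2028, 2034, 2045 — 12 in total.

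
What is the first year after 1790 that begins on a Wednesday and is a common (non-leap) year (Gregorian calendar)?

1794

Jan 1 advances by 2 weekdays after a leap year and by 1 after a common year.
1790: Jan 1 is Friday.
1791: Saturday
1792: Sunday (leap)
1793: Tuesday
1794: Wednesday
1794 begins on a Wednesday and is a common year.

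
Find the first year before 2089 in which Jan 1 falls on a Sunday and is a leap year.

Jan 1 advances by 2 weekdays after a leap year and by 1 after a common year.
2089: Jan 1 is Saturday.
2088: Thursday (leap)
2087: Wednesday
2086: Tuesday
2085: Monday
2084: Saturday (leap)
2083: Friday
2082: Thursday
2081: Wednesday
2080: Monday (leap)
2079: Sunday
2078: Saturday
2077: Friday
2076: Wednesday (leap)
2075: Tuesday
2074: Monday
2073: Sunday
2072: Friday (leap)
2071: Thursday
2070: Wednesday
2069: Tuesday
2068: Sunday (leap)
2068 begins on a Sunday and is a leap year.

2068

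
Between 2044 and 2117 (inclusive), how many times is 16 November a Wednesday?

11

Track 16 November's weekday year by year (advancing +1, or +2 across a Feb 29):
  2044: Wed ✓  2045: Thu (+1)  2046: Fri (+1)  2047: Sat (+1)  2048: Mon (+2)
  2049: Tue (+1)  2050: Wed (+1) ✓  2051: Thu (+1)  2052: Sat (+2)  2053: Sun (+1)
  2054: Mon (+1)  2055: Tue (+1)  2056: Thu (+2)  2057: Fri (+1)  … (46 more years) …
  2104: Sun (+2)  2105: Mon (+1)  2106: Tue (+1)  2107: Wed (+1) ✓  2108: Fri (+2)
  2109: Sat (+1)  2110: Sun (+1)  2111: Mon (+1)  2112: Wed (+2) ✓  2113: Thu (+1)
  2114: Fri (+1)  2115: Sat (+1)  2116: Mon (+2)  2117: Tue (+1)
Wednesday years: 2044, 2050, 2061, 2067, 2072, 2078, 2089, 2095, 2101, 2107, 2112 — 11 in total.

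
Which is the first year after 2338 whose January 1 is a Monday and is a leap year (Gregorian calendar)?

Jan 1 advances by 2 weekdays after a leap year and by 1 after a common year.
2338: Jan 1 is Saturday.
2339: Sunday
2340: Monday (leap)
2340 begins on a Monday and is a leap year.

2340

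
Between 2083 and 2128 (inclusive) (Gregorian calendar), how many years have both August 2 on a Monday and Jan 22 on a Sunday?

0

Check each year's weekday for August 2 and Jan 22:
  2083: Mon/Fri  2084: Wed/Sat  2085: Thu/Mon  2086: Fri/Tue  2087: Sat/Wed  2088: Mon/Thu  2089: Tue/Sat  2090: Wed/Sun  2091: Thu/Mon  2092: Sat/Tue  2093: Sun/Thu  2094: Mon/Fri  2095: Tue/Sat  2096: Thu/Sun  …(18 more)…  2115: Fri/Tue  2116: Sun/Wed  2117: Mon/Fri  2118: Tue/Sat  2119: Wed/Sun  2120: Fri/Mon  2121: Sat/Wed  2122: Sun/Thu  2123: Mon/Fri  2124: Wed/Sat  2125: Thu/Mon  2126: Fri/Tue  2127: Sat/Wed  2128: Mon/Thu
Both conditions hold in: no year — 0.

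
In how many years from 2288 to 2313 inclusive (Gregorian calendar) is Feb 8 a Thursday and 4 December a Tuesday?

3

Check each year's weekday for Feb 8 and 4 December:
  2288: Wed/Tue  2289: Fri/Wed  2290: Sat/Thu  2291: Sun/Fri  2292: Mon/Sun  2293: Wed/Mon  2294: Thu/Tue ✓  2295: Fri/Wed  2296: Sat/Fri  2297: Mon/Sat  2298: Tue/Sun  2299: Wed/Mon  2300: Thu/Tue ✓  2301: Fri/Wed  2302: Sat/Thu  2303: Sun/Fri  2304: Mon/Sun  2305: Wed/Mon  2306: Thu/Tue ✓  2307: Fri/Wed  2308: Sat/Fri  2309: Mon/Sat  2310: Tue/Sun  2311: Wed/Mon  2312: Thu/Wed  2313: Sat/Thu
Both conditions hold in: 2294, 2300, 2306 — 3.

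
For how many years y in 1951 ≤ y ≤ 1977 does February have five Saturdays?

1

February has 28 days (29 in leap years); it has five Saturdays when Saturday falls among the first (month-length − 28) days — i.e. when February 1 is Saturday in a leap year (never in a common year).
February 1 by year: 1951:Thu 1952:Fri 1953:Sun 1954:Mon 1955:Tue 1956:Wed 1957:Fri 1958:Sat 1959:Sun 1960:Mon 1961:Wed 1962:Thu 1963:Fri 1964:Sat✓ 1965:Mon 1966:Tue 1967:Wed 1968:Thu 1969:Sat 1970:Sun 1971:Mon 1972:Tue 1973:Thu 1974:Fri 1975:Sat 1976:Sun 1977:Tue
Years with five Saturdays: 1964 → 1.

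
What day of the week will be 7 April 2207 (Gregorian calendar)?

Tuesday

January 1, 2207 is a Thursday.
April 7 is day 97 of the year, i.e. 96 days after Jan 1.
96 mod 7 = 5, so advance 5 weekdays from Thursday: Tuesday.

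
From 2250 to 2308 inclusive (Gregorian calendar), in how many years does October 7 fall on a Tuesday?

8

Track October 7's weekday year by year (advancing +1, or +2 across a Feb 29):
  2250: Mon  2251: Tue (+1) ✓  2252: Thu (+2)  2253: Fri (+1)  2254: Sat (+1)
  2255: Sun (+1)  2256: Tue (+2) ✓  2257: Wed (+1)  2258: Thu (+1)  2259: Fri (+1)
  2260: Sun (+2)  2261: Mon (+1)  2262: Tue (+1) ✓  2263: Wed (+1)  … (31 more years) …
  2295: Mon (+1)  2296: Wed (+2)  2297: Thu (+1)  2298: Fri (+1)  2299: Sat (+1)
  2300: Sun (+1)  2301: Mon (+1)  2302: Tue (+1) ✓  2303: Wed (+1)  2304: Fri (+2)
  2305: Sat (+1)  2306: Sun (+1)  2307: Mon (+1)  2308: Wed (+2)
Tuesday years: 2251, 2256, 2262, 2273, 2279, 2284, 2290, 2302 — 8 in total.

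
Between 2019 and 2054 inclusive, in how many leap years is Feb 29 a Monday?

1

Leap years in 2019–2054: 9 of them.
Feb 29 weekday advances by 5 (mod 7) from one leap year to the next four years later (or differs when a century non-leap intervenes).
Leap-day weekdays: 2020:Sat 2024:Thu 2028:Tue 2032:Sun 2036:Fri 2040:Wed 2044:Mon✓ 2048:Sat 2052:Thu
Monday: 2044 → 1.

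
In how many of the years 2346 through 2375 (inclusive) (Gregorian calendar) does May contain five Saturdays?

13

May has 31 days; it has five Saturdays when Saturday falls among the first (month-length − 28) days — i.e. when May 1 is one of Saturday/Friday/Thursday.
May 1 by year: 2346:Wed 2347:Thu✓ 2348:Sat✓ 2349:Sun 2350:Mon 2351:Tue 2352:Thu✓ 2353:Fri✓ 2354:Sat✓ 2355:Sun 2356:Tue 2357:Wed 2358:Thu✓ 2359:Fri✓ 2360:Sun 2361:Mon 2362:Tue 2363:Wed 2364:Fri✓ 2365:Sat✓ 2366:Sun 2367:Mon 2368:Wed 2369:Thu✓ 2370:Fri✓ 2371:Sat✓ 2372:Mon 2373:Tue 2374:Wed 2375:Thu✓
Years with five Saturdays: 2347, 2348, 2352, 2353, 2354, 2358, 2359, 2364, 2365, 2369, 2370, 2371, 2375 → 13.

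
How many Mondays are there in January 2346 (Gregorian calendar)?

January 2346 has 31 days and begins on Tuesday.
The first Monday is January 7.
Mondays fall on 7, 14, 21, 28 — that's 4.

4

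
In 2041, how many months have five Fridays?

A month of length L has five Fridays iff its first Friday is on day ≤ L−28 (so day 1–3 in a 31-day month, 1–2 in a 30-day month, day 1 in a leap February).
Checking each month of 2041: Jan starts Tue (31d); Feb starts Fri (28d); Mar starts Fri (31d) ✓; Apr starts Mon (30d); May starts Wed (31d) ✓; Jun starts Sat (30d); Jul starts Mon (31d); Aug starts Thu (31d) ✓; Sep starts Sun (30d); Oct starts Tue (31d); Nov starts Fri (30d) ✓; Dec starts Sun (31d).
Five-Friday months: March, May, August, November → 4.

4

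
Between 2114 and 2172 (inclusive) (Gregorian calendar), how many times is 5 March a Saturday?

Track 5 March's weekday year by year (advancing +1, or +2 across a Feb 29):
  2114: Mon  2115: Tue (+1)  2116: Thu (+2)  2117: Fri (+1)  2118: Sat (+1) ✓
  2119: Sun (+1)  2120: Tue (+2)  2121: Wed (+1)  2122: Thu (+1)  2123: Fri (+1)
  2124: Sun (+2)  2125: Mon (+1)  2126: Tue (+1)  2127: Wed (+1)  … (31 more years) …
  2159: Mon (+1)  2160: Wed (+2)  2161: Thu (+1)  2162: Fri (+1)  2163: Sat (+1) ✓
  2164: Mon (+2)  2165: Tue (+1)  2166: Wed (+1)  2167: Thu (+1)  2168: Sat (+2) ✓
  2169: Sun (+1)  2170: Mon (+1)  2171: Tue (+1)  2172: Thu (+2)
Saturday years: 2118, 2129, 2135, 2140, 2146, 2157, 2163, 2168 — 8 in total.

8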